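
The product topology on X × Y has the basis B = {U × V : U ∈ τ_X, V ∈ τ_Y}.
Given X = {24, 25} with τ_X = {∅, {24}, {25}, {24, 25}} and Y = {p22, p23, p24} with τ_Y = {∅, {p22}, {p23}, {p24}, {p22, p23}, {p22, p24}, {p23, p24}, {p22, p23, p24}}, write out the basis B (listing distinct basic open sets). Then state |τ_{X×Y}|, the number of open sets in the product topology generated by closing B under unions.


Basis B = {∅ × ∅, {24} × {p22}, {24} × {p23}, {24} × {p24}, {25} × {p22}, {25} × {p23}, {25} × {p24}, {24} × {p22, p23}, {24} × {p22, p24}, {24, 25} × {p22}, {24} × {p23, p24}, {24, 25} × {p23}, {24, 25} × {p24}, {25} × {p22, p23}, {25} × {p22, p24}, {25} × {p23, p24}, {24} × {p22, p23, p24}, {25} × {p22, p23, p24}, {24, 25} × {p22, p23}, {24, 25} × {p22, p24}, {24, 25} × {p23, p24}, {24, 25} × {p22, p23, p24}}; |τ_{X×Y}| = 64.

Enumerate products U × V with U ∈ τ_X, V ∈ τ_Y (deduplicated):
  ∅ × ∅ = {} (∅)
  {24} × {p22} = {(24,p22)}
  {24} × {p23} = {(24,p23)}
  {24} × {p24} = {(24,p24)}
  {25} × {p22} = {(25,p22)}
  {25} × {p23} = {(25,p23)}
  {25} × {p24} = {(25,p24)}
  {24} × {p22, p23} = {(24,p22), (24,p23)}
  {24} × {p22, p24} = {(24,p22), (24,p24)}
  {24, 25} × {p22} = {(24,p22), (25,p22)}
  {24} × {p23, p24} = {(24,p23), (24,p24)}
  {24, 25} × {p23} = {(24,p23), (25,p23)}
  {24, 25} × {p24} = {(24,p24), (25,p24)}
  {25} × {p22, p23} = {(25,p22), (25,p23)}
  {25} × {p22, p24} = {(25,p22), (25,p24)}
  {25} × {p23, p24} = {(25,p23), (25,p24)}
  {24} × {p22, p23, p24} = {(24,p22), (24,p23), (24,p24)}
  {25} × {p22, p23, p24} = {(25,p22), (25,p23), (25,p24)}
  {24, 25} × {p22, p23} = {(24,p22), (24,p23), (25,p22), (25,p23)}
  {24, 25} × {p22, p24} = {(24,p22), (24,p24), (25,p22), (25,p24)}
  {24, 25} × {p23, p24} = {(24,p23), (24,p24), (25,p23), (25,p24)}
  {24, 25} × {p22, p23, p24} = {(24,p22), (24,p23), (24,p24), (25,p22), (25,p23), (25,p24)}
These 22 distinct sets form the basis B.
Close under arbitrary unions to get τ_{X×Y}; counting gives |τ_{X×Y}| = 64.


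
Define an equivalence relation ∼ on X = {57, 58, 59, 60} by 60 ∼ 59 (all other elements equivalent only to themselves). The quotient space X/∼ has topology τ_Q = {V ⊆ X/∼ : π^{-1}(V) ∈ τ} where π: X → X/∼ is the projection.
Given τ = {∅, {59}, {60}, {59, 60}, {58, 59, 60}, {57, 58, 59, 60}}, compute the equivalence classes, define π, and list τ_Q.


X/∼ = {[57], [58], [59=60]}; |τ_Q| = 4.

Equivalence classes: [57], [58], [59=60].
Quotient map π: X → X/∼ sends 57 ↦ [57], 58 ↦ [58], 59 ↦ [59=60], 60 ↦ [59=60].
For each subset V ⊆ X/∼, compute π^{-1}(V) ⊆ X and check whether π^{-1}(V) ∈ τ. V is open in τ_Q iff π^{-1}(V) ∈ τ.
  V = {}: π^{-1}(V) = ∅ ∈ τ ✓.
  V = {[57]}: π^{-1}(V) = {57} ∉ τ ✗.
  V = {[58]}: π^{-1}(V) = {58} ∉ τ ✗.
  V = {[57], [58]}: π^{-1}(V) = {57, 58} ∉ τ ✗.
  V = {[59=60]}: π^{-1}(V) = {59, 60} ∈ τ ✓.
  V = {[57], [59=60]}: π^{-1}(V) = {57, 59, 60} ∉ τ ✗.
  V = {[58], [59=60]}: π^{-1}(V) = {58, 59, 60} ∈ τ ✓.
  V = {[57], [58], [59=60]}: π^{-1}(V) = {57, 58, 59, 60} ∈ τ ✓.
Open sets in the quotient: τ_Q = {{}, {[59=60]}, {[58], [59=60]}, {[57], [58], [59=60]}} (4 elements).


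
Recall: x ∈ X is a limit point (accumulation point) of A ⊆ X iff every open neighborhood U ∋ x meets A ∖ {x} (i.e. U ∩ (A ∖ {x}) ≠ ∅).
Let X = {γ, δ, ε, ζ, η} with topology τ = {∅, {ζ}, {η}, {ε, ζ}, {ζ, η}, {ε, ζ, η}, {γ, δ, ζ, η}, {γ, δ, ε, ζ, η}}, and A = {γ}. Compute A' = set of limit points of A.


A' = {δ}

For each x ∈ X, list the open sets U ∈ τ with x ∈ U, then check whether U ∩ (A ∖ {x}) ≠ ∅ for every such U.
  x = γ: open {γ, δ, ζ, η} ∋ x has {γ, δ, ζ, η} ∩ (A ∖ {γ}) = ∅, so x is NOT a limit point.
  x = δ: opens ∋ x are {γ, δ, ζ, η}, {γ, δ, ε, ζ, η}; each meets A ∖ {δ}, so x IS a limit point.
  x = ε: open {ε, ζ} ∋ x has {ε, ζ} ∩ (A ∖ {ε}) = ∅, so x is NOT a limit point.
  x = ζ: open {ζ} ∋ x has {ζ} ∩ (A ∖ {ζ}) = ∅, so x is NOT a limit point.
  x = η: open {η} ∋ x has {η} ∩ (A ∖ {η}) = ∅, so x is NOT a limit point.
Collecting: A' = {δ}.


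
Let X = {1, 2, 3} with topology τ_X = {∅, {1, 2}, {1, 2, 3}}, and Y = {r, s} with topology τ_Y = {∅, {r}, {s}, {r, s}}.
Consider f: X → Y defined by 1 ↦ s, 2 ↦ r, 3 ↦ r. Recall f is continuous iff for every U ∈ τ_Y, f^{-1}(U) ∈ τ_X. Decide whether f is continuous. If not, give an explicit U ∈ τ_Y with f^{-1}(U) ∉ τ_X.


f is NOT continuous.

Compute f^{-1}(U) for each U ∈ τ_Y:
  U = ∅: f^{-1}(U) = ∅ ∈ τ_X ✓.
  U = {r}: f^{-1}(U) = {2, 3} ∉ τ_X ✗.
  U = {s}: f^{-1}(U) = {1} ∉ τ_X ✗.
  U = {r, s}: f^{-1}(U) = {1, 2, 3} ∈ τ_X ✓.
Found U = {r} with f^{-1}(U) = {2, 3} not in τ_X. Therefore f is NOT continuous.


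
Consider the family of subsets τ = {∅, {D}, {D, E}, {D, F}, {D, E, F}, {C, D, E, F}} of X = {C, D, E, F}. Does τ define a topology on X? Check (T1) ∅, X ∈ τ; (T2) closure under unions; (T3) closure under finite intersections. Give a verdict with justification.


τ IS a topology on X.

Axiom (T1): ∅ ∈ τ? Yes; X ∈ τ? Yes.
Axiom (T2/T3): check pairwise unions and intersections of members of τ.
All pairwise intersections and unions checked — each lies in τ. Therefore τ satisfies (T1), (T2), (T3): it IS a topology on X.


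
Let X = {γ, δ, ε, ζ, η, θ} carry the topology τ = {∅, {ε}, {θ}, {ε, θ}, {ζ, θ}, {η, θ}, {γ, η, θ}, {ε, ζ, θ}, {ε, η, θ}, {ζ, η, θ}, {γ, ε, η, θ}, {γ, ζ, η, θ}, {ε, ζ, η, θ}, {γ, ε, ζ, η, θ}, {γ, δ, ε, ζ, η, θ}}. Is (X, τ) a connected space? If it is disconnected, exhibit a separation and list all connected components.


(X, τ) is connected.

Find clopen sets (U ∈ τ with X ∖ U ∈ τ):
  U = ∅, X ∖ U = {γ, δ, ε, ζ, η, θ} — both open, so U is clopen.
  U = {γ, δ, ε, ζ, η, θ}, X ∖ U = ∅ — both open, so U is clopen.
Only trivial clopens (∅ and X) exist, so (X, τ) is connected.
Compute connected components by grouping points that agree on all clopens:
  component: {γ, δ, ε, ζ, η, θ}


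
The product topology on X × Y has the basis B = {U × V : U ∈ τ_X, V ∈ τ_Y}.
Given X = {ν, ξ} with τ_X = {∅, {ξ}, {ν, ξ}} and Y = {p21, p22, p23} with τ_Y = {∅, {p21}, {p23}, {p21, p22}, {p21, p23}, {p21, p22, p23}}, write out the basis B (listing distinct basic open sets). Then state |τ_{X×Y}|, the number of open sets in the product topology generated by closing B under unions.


Basis B = {∅ × ∅, {ξ} × {p21}, {ξ} × {p23}, {ν, ξ} × {p21}, {ν, ξ} × {p23}, {ξ} × {p21, p22}, {ξ} × {p21, p23}, {ξ} × {p21, p22, p23}, {ν, ξ} × {p21, p22}, {ν, ξ} × {p21, p23}, {ν, ξ} × {p21, p22, p23}}; |τ_{X×Y}| = 18.

Enumerate products U × V with U ∈ τ_X, V ∈ τ_Y (deduplicated):
  ∅ × ∅ = {} (∅)
  {ξ} × {p21} = {(ξ,p21)}
  {ξ} × {p23} = {(ξ,p23)}
  {ν, ξ} × {p21} = {(ν,p21), (ξ,p21)}
  {ν, ξ} × {p23} = {(ν,p23), (ξ,p23)}
  {ξ} × {p21, p22} = {(ξ,p21), (ξ,p22)}
  {ξ} × {p21, p23} = {(ξ,p21), (ξ,p23)}
  {ξ} × {p21, p22, p23} = {(ξ,p21), (ξ,p22), (ξ,p23)}
  {ν, ξ} × {p21, p22} = {(ν,p21), (ν,p22), (ξ,p21), (ξ,p22)}
  {ν, ξ} × {p21, p23} = {(ν,p21), (ν,p23), (ξ,p21), (ξ,p23)}
  {ν, ξ} × {p21, p22, p23} = {(ν,p21), (ν,p22), (ν,p23), (ξ,p21), (ξ,p22), (ξ,p23)}
These 11 distinct sets form the basis B.
Close under arbitrary unions to get τ_{X×Y}; counting gives |τ_{X×Y}| = 18.


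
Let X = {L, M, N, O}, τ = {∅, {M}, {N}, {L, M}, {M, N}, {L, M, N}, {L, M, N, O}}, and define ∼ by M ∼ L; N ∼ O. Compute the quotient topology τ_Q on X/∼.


X/∼ = {[L=M], [N=O]}; |τ_Q| = 3.

Equivalence classes: [L=M], [N=O].
Quotient map π: X → X/∼ sends L ↦ [L=M], M ↦ [L=M], N ↦ [N=O], O ↦ [N=O].
For each subset V ⊆ X/∼, compute π^{-1}(V) ⊆ X and check whether π^{-1}(V) ∈ τ. V is open in τ_Q iff π^{-1}(V) ∈ τ.
  V = {}: π^{-1}(V) = ∅ ∈ τ ✓.
  V = {[L=M]}: π^{-1}(V) = {L, M} ∈ τ ✓.
  V = {[N=O]}: π^{-1}(V) = {N, O} ∉ τ ✗.
  V = {[L=M], [N=O]}: π^{-1}(V) = {L, M, N, O} ∈ τ ✓.
Open sets in the quotient: τ_Q = {{}, {[L=M]}, {[L=M], [N=O]}} (3 elements).


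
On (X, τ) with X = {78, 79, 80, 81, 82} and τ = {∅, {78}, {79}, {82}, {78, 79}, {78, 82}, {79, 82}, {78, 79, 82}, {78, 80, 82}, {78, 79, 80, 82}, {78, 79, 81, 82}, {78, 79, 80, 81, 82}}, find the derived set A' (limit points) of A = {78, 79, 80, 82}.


A' = {80, 81}

For each x ∈ X, list the open sets U ∈ τ with x ∈ U, then check whether U ∩ (A ∖ {x}) ≠ ∅ for every such U.
  x = 78: open {78} ∋ x has {78} ∩ (A ∖ {78}) = ∅, so x is NOT a limit point.
  x = 79: open {79} ∋ x has {79} ∩ (A ∖ {79}) = ∅, so x is NOT a limit point.
  x = 80: opens ∋ x are {78, 80, 82}, {78, 79, 80, 82}, {78, 79, 80, 81, 82}; each meets A ∖ {80}, so x IS a limit point.
  x = 81: opens ∋ x are {78, 79, 81, 82}, {78, 79, 80, 81, 82}; each meets A ∖ {81}, so x IS a limit point.
  x = 82: open {82} ∋ x has {82} ∩ (A ∖ {82}) = ∅, so x is NOT a limit point.
Collecting: A' = {80, 81}.


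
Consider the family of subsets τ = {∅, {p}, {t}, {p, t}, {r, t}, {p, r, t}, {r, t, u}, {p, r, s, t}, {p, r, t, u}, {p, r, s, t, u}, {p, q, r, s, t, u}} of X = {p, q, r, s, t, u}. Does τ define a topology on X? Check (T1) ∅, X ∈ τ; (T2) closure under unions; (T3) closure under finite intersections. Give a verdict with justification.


τ IS a topology on X.

Axiom (T1): ∅ ∈ τ? Yes; X ∈ τ? Yes.
Axiom (T2/T3): check pairwise unions and intersections of members of τ.
All pairwise intersections and unions checked — each lies in τ. Therefore τ satisfies (T1), (T2), (T3): it IS a topology on X.


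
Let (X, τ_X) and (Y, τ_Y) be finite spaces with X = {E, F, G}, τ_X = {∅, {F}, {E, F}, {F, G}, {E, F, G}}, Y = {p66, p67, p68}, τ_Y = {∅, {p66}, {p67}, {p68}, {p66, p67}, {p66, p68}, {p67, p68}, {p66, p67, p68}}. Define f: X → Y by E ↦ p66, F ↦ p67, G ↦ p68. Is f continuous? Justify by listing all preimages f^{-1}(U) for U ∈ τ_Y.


f is NOT continuous.

Compute f^{-1}(U) for each U ∈ τ_Y:
  U = ∅: f^{-1}(U) = ∅ ∈ τ_X ✓.
  U = {p66}: f^{-1}(U) = {E} ∉ τ_X ✗.
  U = {p67}: f^{-1}(U) = {F} ∈ τ_X ✓.
  U = {p68}: f^{-1}(U) = {G} ∉ τ_X ✗.
  U = {p66, p67}: f^{-1}(U) = {E, F} ∈ τ_X ✓.
  U = {p66, p68}: f^{-1}(U) = {E, G} ∉ τ_X ✗.
  U = {p67, p68}: f^{-1}(U) = {F, G} ∈ τ_X ✓.
  U = {p66, p67, p68}: f^{-1}(U) = {E, F, G} ∈ τ_X ✓.
Found U = {p66} with f^{-1}(U) = {E} not in τ_X. Therefore f is NOT continuous.


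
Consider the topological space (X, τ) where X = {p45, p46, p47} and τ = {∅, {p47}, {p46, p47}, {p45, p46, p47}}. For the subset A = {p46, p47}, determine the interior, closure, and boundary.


int(A) = {p46, p47}, cl(A) = {p45, p46, p47}, ∂A = {p45}.

Closed sets in (X, τ) are complements of opens:
  closed(X, τ) = {∅, {p45}, {p45, p46}, {p45, p46, p47}}.
int(A) = ⋃ {U ∈ τ : U ⊆ A}. Opens contained in A: ∅, {p47}, {p46, p47}.
Taking the union of these: int(A) = {p46, p47}.
cl(A) = ⋂ {C closed : A ⊆ C}. Closed sets containing A: {p45, p46, p47}.
Intersecting these: cl(A) = {p45, p46, p47}.
∂A = cl(A) ∖ int(A) = {p45, p46, p47} ∖ {p46, p47} = {p45}.


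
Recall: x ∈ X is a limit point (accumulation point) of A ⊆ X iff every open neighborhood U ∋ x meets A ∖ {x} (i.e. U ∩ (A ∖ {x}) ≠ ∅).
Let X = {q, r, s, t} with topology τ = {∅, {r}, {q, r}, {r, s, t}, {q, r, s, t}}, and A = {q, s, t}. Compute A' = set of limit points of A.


A' = {s, t}

For each x ∈ X, list the open sets U ∈ τ with x ∈ U, then check whether U ∩ (A ∖ {x}) ≠ ∅ for every such U.
  x = q: open {q, r} ∋ x has {q, r} ∩ (A ∖ {q}) = ∅, so x is NOT a limit point.
  x = r: open {r} ∋ x has {r} ∩ (A ∖ {r}) = ∅, so x is NOT a limit point.
  x = s: opens ∋ x are {r, s, t}, {q, r, s, t}; each meets A ∖ {s}, so x IS a limit point.
  x = t: opens ∋ x are {r, s, t}, {q, r, s, t}; each meets A ∖ {t}, so x IS a limit point.
Collecting: A' = {s, t}.


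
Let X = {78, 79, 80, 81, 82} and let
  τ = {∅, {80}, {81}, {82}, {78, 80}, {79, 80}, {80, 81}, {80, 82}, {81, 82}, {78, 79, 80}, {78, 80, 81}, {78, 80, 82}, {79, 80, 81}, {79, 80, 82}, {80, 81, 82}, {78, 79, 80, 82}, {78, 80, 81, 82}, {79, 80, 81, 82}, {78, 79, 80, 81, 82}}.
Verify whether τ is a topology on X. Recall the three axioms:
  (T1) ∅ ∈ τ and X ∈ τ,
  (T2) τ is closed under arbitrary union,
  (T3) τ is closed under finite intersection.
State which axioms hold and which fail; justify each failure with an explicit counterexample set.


τ is NOT a topology on X.

Axiom (T1): ∅ ∈ τ? Yes; X ∈ τ? Yes.
Axiom (T2/T3): check pairwise unions and intersections of members of τ.
Counterexample for (T2): {81} ∪ {78, 79, 80} = {78, 79, 80, 81} ∉ τ. Therefore τ is NOT a topology.


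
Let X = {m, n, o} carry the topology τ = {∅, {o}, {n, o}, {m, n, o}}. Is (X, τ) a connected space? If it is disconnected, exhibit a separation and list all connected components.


(X, τ) is connected.

Find clopen sets (U ∈ τ with X ∖ U ∈ τ):
  U = ∅, X ∖ U = {m, n, o} — both open, so U is clopen.
  U = {m, n, o}, X ∖ U = ∅ — both open, so U is clopen.
Only trivial clopens (∅ and X) exist, so (X, τ) is connected.
Compute connected components by grouping points that agree on all clopens:
  component: {m, n, o}


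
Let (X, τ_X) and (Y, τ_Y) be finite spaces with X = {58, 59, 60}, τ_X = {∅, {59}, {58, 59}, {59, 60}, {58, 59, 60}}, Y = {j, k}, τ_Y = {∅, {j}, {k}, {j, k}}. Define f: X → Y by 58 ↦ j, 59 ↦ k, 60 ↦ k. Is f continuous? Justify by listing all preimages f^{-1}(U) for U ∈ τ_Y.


f is NOT continuous.

Compute f^{-1}(U) for each U ∈ τ_Y:
  U = ∅: f^{-1}(U) = ∅ ∈ τ_X ✓.
  U = {j}: f^{-1}(U) = {58} ∉ τ_X ✗.
  U = {k}: f^{-1}(U) = {59, 60} ∈ τ_X ✓.
  U = {j, k}: f^{-1}(U) = {58, 59, 60} ∈ τ_X ✓.
Found U = {j} with f^{-1}(U) = {58} not in τ_X. Therefore f is NOT continuous.


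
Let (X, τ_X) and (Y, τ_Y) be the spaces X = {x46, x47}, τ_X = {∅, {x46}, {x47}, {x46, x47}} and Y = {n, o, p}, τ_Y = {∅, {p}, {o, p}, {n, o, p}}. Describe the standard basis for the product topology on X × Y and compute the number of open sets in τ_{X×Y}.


Basis B = {∅ × ∅, {x46} × {p}, {x47} × {p}, {x46} × {o, p}, {x46, x47} × {p}, {x47} × {o, p}, {x46} × {n, o, p}, {x47} × {n, o, p}, {x46, x47} × {o, p}, {x46, x47} × {n, o, p}}; |τ_{X×Y}| = 16.

Enumerate products U × V with U ∈ τ_X, V ∈ τ_Y (deduplicated):
  ∅ × ∅ = {} (∅)
  {x46} × {p} = {(x46,p)}
  {x47} × {p} = {(x47,p)}
  {x46} × {o, p} = {(x46,o), (x46,p)}
  {x46, x47} × {p} = {(x46,p), (x47,p)}
  {x47} × {o, p} = {(x47,o), (x47,p)}
  {x46} × {n, o, p} = {(x46,n), (x46,o), (x46,p)}
  {x47} × {n, o, p} = {(x47,n), (x47,o), (x47,p)}
  {x46, x47} × {o, p} = {(x46,o), (x46,p), (x47,o), (x47,p)}
  {x46, x47} × {n, o, p} = {(x46,n), (x46,o), (x46,p), (x47,n), (x47,o), (x47,p)}
These 10 distinct sets form the basis B.
Close under arbitrary unions to get τ_{X×Y}; counting gives |τ_{X×Y}| = 16.


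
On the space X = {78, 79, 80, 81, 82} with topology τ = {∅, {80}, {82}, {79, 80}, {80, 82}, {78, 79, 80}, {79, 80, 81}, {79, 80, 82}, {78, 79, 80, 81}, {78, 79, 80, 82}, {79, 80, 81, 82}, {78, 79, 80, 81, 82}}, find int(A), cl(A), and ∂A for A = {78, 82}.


int(A) = {82}, cl(A) = {78, 82}, ∂A = {78}.

Closed sets in (X, τ) are complements of opens:
  closed(X, τ) = {∅, {78}, {81}, {82}, {78, 81}, {78, 82}, {81, 82}, {78, 79, 81}, {78, 81, 82}, {78, 79, 80, 81}, {78, 79, 81, 82}, {78, 79, 80, 81, 82}}.
int(A) = ⋃ {U ∈ τ : U ⊆ A}. Opens contained in A: ∅, {82}.
Taking the union of these: int(A) = {82}.
cl(A) = ⋂ {C closed : A ⊆ C}. Closed sets containing A: {78, 82}, {78, 81, 82}, {78, 79, 81, 82}, {78, 79, 80, 81, 82}.
Intersecting these: cl(A) = {78, 82}.
∂A = cl(A) ∖ int(A) = {78, 82} ∖ {82} = {78}.


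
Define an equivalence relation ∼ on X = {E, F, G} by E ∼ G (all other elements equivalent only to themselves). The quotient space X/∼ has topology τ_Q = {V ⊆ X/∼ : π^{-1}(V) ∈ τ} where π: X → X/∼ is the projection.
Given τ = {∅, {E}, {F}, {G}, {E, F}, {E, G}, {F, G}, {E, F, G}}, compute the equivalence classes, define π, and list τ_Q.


X/∼ = {[E=G], [F]}; |τ_Q| = 4.

Equivalence classes: [E=G], [F].
Quotient map π: X → X/∼ sends E ↦ [E=G], F ↦ [F], G ↦ [E=G].
For each subset V ⊆ X/∼, compute π^{-1}(V) ⊆ X and check whether π^{-1}(V) ∈ τ. V is open in τ_Q iff π^{-1}(V) ∈ τ.
  V = {}: π^{-1}(V) = ∅ ∈ τ ✓.
  V = {[E=G]}: π^{-1}(V) = {E, G} ∈ τ ✓.
  V = {[F]}: π^{-1}(V) = {F} ∈ τ ✓.
  V = {[E=G], [F]}: π^{-1}(V) = {E, F, G} ∈ τ ✓.
Open sets in the quotient: τ_Q = {{}, {[E=G]}, {[F]}, {[E=G], [F]}} (4 elements).


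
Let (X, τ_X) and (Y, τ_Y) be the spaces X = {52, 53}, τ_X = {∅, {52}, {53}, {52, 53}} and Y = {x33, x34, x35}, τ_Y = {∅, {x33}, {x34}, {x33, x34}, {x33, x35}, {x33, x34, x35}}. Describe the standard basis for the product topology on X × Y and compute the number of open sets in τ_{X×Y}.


Basis B = {∅ × ∅, {52} × {x33}, {52} × {x34}, {53} × {x33}, {53} × {x34}, {52} × {x33, x34}, {52} × {x33, x35}, {52, 53} × {x33}, {52, 53} × {x34}, {53} × {x33, x34}, {53} × {x33, x35}, {52} × {x33, x34, x35}, {53} × {x33, x34, x35}, {52, 53} × {x33, x34}, {52, 53} × {x33, x35}, {52, 53} × {x33, x34, x35}}; |τ_{X×Y}| = 36.

Enumerate products U × V with U ∈ τ_X, V ∈ τ_Y (deduplicated):
  ∅ × ∅ = {} (∅)
  {52} × {x33} = {(52,x33)}
  {52} × {x34} = {(52,x34)}
  {53} × {x33} = {(53,x33)}
  {53} × {x34} = {(53,x34)}
  {52} × {x33, x34} = {(52,x33), (52,x34)}
  {52} × {x33, x35} = {(52,x33), (52,x35)}
  {52, 53} × {x33} = {(52,x33), (53,x33)}
  {52, 53} × {x34} = {(52,x34), (53,x34)}
  {53} × {x33, x34} = {(53,x33), (53,x34)}
  {53} × {x33, x35} = {(53,x33), (53,x35)}
  {52} × {x33, x34, x35} = {(52,x33), (52,x34), (52,x35)}
  {53} × {x33, x34, x35} = {(53,x33), (53,x34), (53,x35)}
  {52, 53} × {x33, x34} = {(52,x33), (52,x34), (53,x33), (53,x34)}
  {52, 53} × {x33, x35} = {(52,x33), (52,x35), (53,x33), (53,x35)}
  {52, 53} × {x33, x34, x35} = {(52,x33), (52,x34), (52,x35), (53,x33), (53,x34), (53,x35)}
These 16 distinct sets form the basis B.
Close under arbitrary unions to get τ_{X×Y}; counting gives |τ_{X×Y}| = 36.


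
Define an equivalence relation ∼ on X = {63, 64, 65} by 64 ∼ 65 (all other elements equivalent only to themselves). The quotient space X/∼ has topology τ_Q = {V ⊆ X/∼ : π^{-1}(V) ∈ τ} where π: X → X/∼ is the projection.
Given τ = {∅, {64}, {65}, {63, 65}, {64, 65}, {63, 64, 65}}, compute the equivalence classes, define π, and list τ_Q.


X/∼ = {[63], [64=65]}; |τ_Q| = 3.

Equivalence classes: [63], [64=65].
Quotient map π: X → X/∼ sends 63 ↦ [63], 64 ↦ [64=65], 65 ↦ [64=65].
For each subset V ⊆ X/∼, compute π^{-1}(V) ⊆ X and check whether π^{-1}(V) ∈ τ. V is open in τ_Q iff π^{-1}(V) ∈ τ.
  V = {}: π^{-1}(V) = ∅ ∈ τ ✓.
  V = {[63]}: π^{-1}(V) = {63} ∉ τ ✗.
  V = {[64=65]}: π^{-1}(V) = {64, 65} ∈ τ ✓.
  V = {[63], [64=65]}: π^{-1}(V) = {63, 64, 65} ∈ τ ✓.
Open sets in the quotient: τ_Q = {{}, {[64=65]}, {[63], [64=65]}} (3 elements).


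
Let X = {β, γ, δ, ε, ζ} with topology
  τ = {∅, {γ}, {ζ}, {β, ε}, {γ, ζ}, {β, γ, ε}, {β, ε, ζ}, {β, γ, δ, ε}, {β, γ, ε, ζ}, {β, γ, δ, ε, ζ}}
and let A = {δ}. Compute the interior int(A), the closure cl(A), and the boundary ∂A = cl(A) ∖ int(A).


int(A) = ∅, cl(A) = {δ}, ∂A = {δ}.

Closed sets in (X, τ) are complements of opens:
  closed(X, τ) = {∅, {δ}, {ζ}, {γ, δ}, {δ, ζ}, {β, δ, ε}, {γ, δ, ζ}, {β, γ, δ, ε}, {β, δ, ε, ζ}, {β, γ, δ, ε, ζ}}.
int(A) = ⋃ {U ∈ τ : U ⊆ A}. Opens contained in A: ∅.
Taking the union of these: int(A) = ∅.
cl(A) = ⋂ {C closed : A ⊆ C}. Closed sets containing A: {δ}, {γ, δ}, {δ, ζ}, {β, δ, ε}, {γ, δ, ζ}, {β, γ, δ, ε}, {β, δ, ε, ζ}, {β, γ, δ, ε, ζ}.
Intersecting these: cl(A) = {δ}.
∂A = cl(A) ∖ int(A) = {δ} ∖ ∅ = {δ}.


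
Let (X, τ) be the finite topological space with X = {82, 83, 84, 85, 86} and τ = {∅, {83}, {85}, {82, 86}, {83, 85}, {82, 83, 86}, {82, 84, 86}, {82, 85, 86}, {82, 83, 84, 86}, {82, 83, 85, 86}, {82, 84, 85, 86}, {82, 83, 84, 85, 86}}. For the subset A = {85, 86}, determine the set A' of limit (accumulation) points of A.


A' = {82, 84}

For each x ∈ X, list the open sets U ∈ τ with x ∈ U, then check whether U ∩ (A ∖ {x}) ≠ ∅ for every such U.
  x = 82: opens ∋ x are {82, 86}, {82, 83, 86}, {82, 84, 86}, {82, 85, 86}, {82, 83, 84, 86}, {82, 83, 85, 86}, {82, 84, 85, 86}, {82, 83, 84, 85, 86}; each meets A ∖ {82}, so x IS a limit point.
  x = 83: open {83} ∋ x has {83} ∩ (A ∖ {83}) = ∅, so x is NOT a limit point.
  x = 84: opens ∋ x are {82, 84, 86}, {82, 83, 84, 86}, {82, 84, 85, 86}, {82, 83, 84, 85, 86}; each meets A ∖ {84}, so x IS a limit point.
  x = 85: open {85} ∋ x has {85} ∩ (A ∖ {85}) = ∅, so x is NOT a limit point.
  x = 86: open {82, 86} ∋ x has {82, 86} ∩ (A ∖ {86}) = ∅, so x is NOT a limit point.
Collecting: A' = {82, 84}.


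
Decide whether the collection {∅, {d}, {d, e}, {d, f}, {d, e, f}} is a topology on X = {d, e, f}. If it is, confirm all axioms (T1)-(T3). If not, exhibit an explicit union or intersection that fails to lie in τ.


τ IS a topology on X.

Axiom (T1): ∅ ∈ τ? Yes; X ∈ τ? Yes.
Axiom (T2/T3): check pairwise unions and intersections of members of τ.
All pairwise intersections and unions checked — each lies in τ. Therefore τ satisfies (T1), (T2), (T3): it IS a topology on X.


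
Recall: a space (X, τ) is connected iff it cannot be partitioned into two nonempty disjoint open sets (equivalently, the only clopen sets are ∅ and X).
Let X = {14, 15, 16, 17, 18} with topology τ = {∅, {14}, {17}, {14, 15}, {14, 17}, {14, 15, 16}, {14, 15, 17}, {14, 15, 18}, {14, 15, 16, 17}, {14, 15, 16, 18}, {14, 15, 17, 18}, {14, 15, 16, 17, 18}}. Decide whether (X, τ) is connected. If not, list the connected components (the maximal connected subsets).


(X, τ) is disconnected; components = [{17}, {14, 15, 16, 18}].

Find clopen sets (U ∈ τ with X ∖ U ∈ τ):
  U = ∅, X ∖ U = {14, 15, 16, 17, 18} — both open, so U is clopen.
  U = {17}, X ∖ U = {14, 15, 16, 18} — both open, so U is clopen.
  U = {14, 15, 16, 18}, X ∖ U = {17} — both open, so U is clopen.
  U = {14, 15, 16, 17, 18}, X ∖ U = ∅ — both open, so U is clopen.
Nontrivial clopen(s) exist: e.g. {17}. So (X, τ) is disconnected.
Compute connected components by grouping points that agree on all clopens:
  component: {17}
  component: {14, 15, 16, 18}


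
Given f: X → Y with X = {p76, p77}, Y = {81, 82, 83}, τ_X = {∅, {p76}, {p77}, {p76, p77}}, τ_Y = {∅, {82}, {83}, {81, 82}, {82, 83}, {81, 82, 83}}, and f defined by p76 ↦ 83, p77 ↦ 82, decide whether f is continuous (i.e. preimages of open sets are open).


f IS continuous.

Compute f^{-1}(U) for each U ∈ τ_Y:
  U = ∅: f^{-1}(U) = ∅ ∈ τ_X ✓.
  U = {82}: f^{-1}(U) = {p77} ∈ τ_X ✓.
  U = {83}: f^{-1}(U) = {p76} ∈ τ_X ✓.
  U = {81, 82}: f^{-1}(U) = {p77} ∈ τ_X ✓.
  U = {82, 83}: f^{-1}(U) = {p76, p77} ∈ τ_X ✓.
  U = {81, 82, 83}: f^{-1}(U) = {p76, p77} ∈ τ_X ✓.
Every preimage lies in τ_X, so f IS continuous.


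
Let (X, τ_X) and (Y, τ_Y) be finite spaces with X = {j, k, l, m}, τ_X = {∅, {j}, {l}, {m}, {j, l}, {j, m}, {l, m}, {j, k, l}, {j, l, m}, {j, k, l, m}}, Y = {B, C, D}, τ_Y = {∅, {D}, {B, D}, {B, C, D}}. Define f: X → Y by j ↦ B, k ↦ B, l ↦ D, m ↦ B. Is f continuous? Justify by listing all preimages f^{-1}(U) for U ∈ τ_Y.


f IS continuous.

Compute f^{-1}(U) for each U ∈ τ_Y:
  U = ∅: f^{-1}(U) = ∅ ∈ τ_X ✓.
  U = {D}: f^{-1}(U) = {l} ∈ τ_X ✓.
  U = {B, D}: f^{-1}(U) = {j, k, l, m} ∈ τ_X ✓.
  U = {B, C, D}: f^{-1}(U) = {j, k, l, m} ∈ τ_X ✓.
Every preimage lies in τ_X, so f IS continuous.


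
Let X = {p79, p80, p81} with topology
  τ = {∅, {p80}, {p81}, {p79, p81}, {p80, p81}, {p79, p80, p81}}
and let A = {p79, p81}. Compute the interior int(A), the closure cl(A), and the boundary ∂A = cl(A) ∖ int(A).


int(A) = {p79, p81}, cl(A) = {p79, p81}, ∂A = ∅.

Closed sets in (X, τ) are complements of opens:
  closed(X, τ) = {∅, {p79}, {p80}, {p79, p80}, {p79, p81}, {p79, p80, p81}}.
int(A) = ⋃ {U ∈ τ : U ⊆ A}. Opens contained in A: ∅, {p81}, {p79, p81}.
Taking the union of these: int(A) = {p79, p81}.
cl(A) = ⋂ {C closed : A ⊆ C}. Closed sets containing A: {p79, p81}, {p79, p80, p81}.
Intersecting these: cl(A) = {p79, p81}.
∂A = cl(A) ∖ int(A) = {p79, p81} ∖ {p79, p81} = ∅.


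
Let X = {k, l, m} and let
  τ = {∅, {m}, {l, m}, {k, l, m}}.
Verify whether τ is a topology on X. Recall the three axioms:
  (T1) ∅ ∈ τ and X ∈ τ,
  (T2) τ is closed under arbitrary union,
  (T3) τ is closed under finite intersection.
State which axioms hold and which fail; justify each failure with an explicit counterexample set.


τ IS a topology on X.

Axiom (T1): ∅ ∈ τ? Yes; X ∈ τ? Yes.
Axiom (T2/T3): check pairwise unions and intersections of members of τ.
All pairwise intersections and unions checked — each lies in τ. Therefore τ satisfies (T1), (T2), (T3): it IS a topology on X.


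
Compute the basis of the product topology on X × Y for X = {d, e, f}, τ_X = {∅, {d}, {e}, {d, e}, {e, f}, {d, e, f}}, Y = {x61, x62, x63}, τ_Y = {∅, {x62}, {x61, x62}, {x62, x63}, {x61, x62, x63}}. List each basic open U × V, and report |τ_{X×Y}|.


Basis B = {∅ × ∅, {d} × {x62}, {e} × {x62}, {d} × {x61, x62}, {d} × {x62, x63}, {d, e} × {x62}, {e} × {x61, x62}, {e} × {x62, x63}, {e, f} × {x62}, {d} × {x61, x62, x63}, {d, e, f} × {x62}, {e} × {x61, x62, x63}, {d, e} × {x61, x62}, {d, e} × {x62, x63}, {e, f} × {x61, x62}, {e, f} × {x62, x63}, {d, e} × {x61, x62, x63}, {d, e, f} × {x61, x62}, {d, e, f} × {x62, x63}, {e, f} × {x61, x62, x63}, {d, e, f} × {x61, x62, x63}}; |τ_{X×Y}| = 70.

Enumerate products U × V with U ∈ τ_X, V ∈ τ_Y (deduplicated):
  ∅ × ∅ = {} (∅)
  {d} × {x62} = {(d,x62)}
  {e} × {x62} = {(e,x62)}
  {d} × {x61, x62} = {(d,x61), (d,x62)}
  {d} × {x62, x63} = {(d,x62), (d,x63)}
  {d, e} × {x62} = {(d,x62), (e,x62)}
  {e} × {x61, x62} = {(e,x61), (e,x62)}
  {e} × {x62, x63} = {(e,x62), (e,x63)}
  {e, f} × {x62} = {(e,x62), (f,x62)}
  {d} × {x61, x62, x63} = {(d,x61), (d,x62), (d,x63)}
  {d, e, f} × {x62} = {(d,x62), (e,x62), (f,x62)}
  {e} × {x61, x62, x63} = {(e,x61), (e,x62), (e,x63)}
  {d, e} × {x61, x62} = {(d,x61), (d,x62), (e,x61), (e,x62)}
  {d, e} × {x62, x63} = {(d,x62), (d,x63), (e,x62), (e,x63)}
  {e, f} × {x61, x62} = {(e,x61), (e,x62), (f,x61), (f,x62)}
  {e, f} × {x62, x63} = {(e,x62), (e,x63), (f,x62), (f,x63)}
  {d, e} × {x61, x62, x63} = {(d,x61), (d,x62), (d,x63), (e,x61), (e,x62), (e,x63)}
  {d, e, f} × {x61, x62} = {(d,x61), (d,x62), (e,x61), (e,x62), (f,x61), (f,x62)}
  {d, e, f} × {x62, x63} = {(d,x62), (d,x63), (e,x62), (e,x63), (f,x62), (f,x63)}
  {e, f} × {x61, x62, x63} = {(e,x61), (e,x62), (e,x63), (f,x61), (f,x62), (f,x63)}
  {d, e, f} × {x61, x62, x63} = {(d,x61), (d,x62), (d,x63), (e,x61), (e,x62), (e,x63), (f,x61), (f,x62), (f,x63)}
These 21 distinct sets form the basis B.
Close under arbitrary unions to get τ_{X×Y}; counting gives |τ_{X×Y}| = 70.


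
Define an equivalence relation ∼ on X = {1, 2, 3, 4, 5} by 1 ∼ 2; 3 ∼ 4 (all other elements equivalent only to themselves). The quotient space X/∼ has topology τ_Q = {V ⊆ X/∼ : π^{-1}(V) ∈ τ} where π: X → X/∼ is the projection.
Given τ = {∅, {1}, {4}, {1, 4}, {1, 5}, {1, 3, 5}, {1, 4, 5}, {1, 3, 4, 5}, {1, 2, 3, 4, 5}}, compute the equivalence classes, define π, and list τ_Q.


X/∼ = {[1=2], [3=4], [5]}; |τ_Q| = 2.

Equivalence classes: [1=2], [3=4], [5].
Quotient map π: X → X/∼ sends 1 ↦ [1=2], 2 ↦ [1=2], 3 ↦ [3=4], 4 ↦ [3=4], 5 ↦ [5].
For each subset V ⊆ X/∼, compute π^{-1}(V) ⊆ X and check whether π^{-1}(V) ∈ τ. V is open in τ_Q iff π^{-1}(V) ∈ τ.
  V = {}: π^{-1}(V) = ∅ ∈ τ ✓.
  V = {[1=2]}: π^{-1}(V) = {1, 2} ∉ τ ✗.
  V = {[3=4]}: π^{-1}(V) = {3, 4} ∉ τ ✗.
  V = {[1=2], [3=4]}: π^{-1}(V) = {1, 2, 3, 4} ∉ τ ✗.
  V = {[5]}: π^{-1}(V) = {5} ∉ τ ✗.
  V = {[1=2], [5]}: π^{-1}(V) = {1, 2, 5} ∉ τ ✗.
  V = {[3=4], [5]}: π^{-1}(V) = {3, 4, 5} ∉ τ ✗.
  V = {[1=2], [3=4], [5]}: π^{-1}(V) = {1, 2, 3, 4, 5} ∈ τ ✓.
Open sets in the quotient: τ_Q = {{}, {[1=2], [3=4], [5]}} (2 elements).


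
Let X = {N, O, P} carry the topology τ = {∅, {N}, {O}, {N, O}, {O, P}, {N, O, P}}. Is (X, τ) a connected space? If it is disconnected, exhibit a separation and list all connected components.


(X, τ) is disconnected; components = [{N}, {O, P}].

Find clopen sets (U ∈ τ with X ∖ U ∈ τ):
  U = ∅, X ∖ U = {N, O, P} — both open, so U is clopen.
  U = {N}, X ∖ U = {O, P} — both open, so U is clopen.
  U = {O, P}, X ∖ U = {N} — both open, so U is clopen.
  U = {N, O, P}, X ∖ U = ∅ — both open, so U is clopen.
Nontrivial clopen(s) exist: e.g. {N}. So (X, τ) is disconnected.
Compute connected components by grouping points that agree on all clopens:
  component: {N}
  component: {O, P}


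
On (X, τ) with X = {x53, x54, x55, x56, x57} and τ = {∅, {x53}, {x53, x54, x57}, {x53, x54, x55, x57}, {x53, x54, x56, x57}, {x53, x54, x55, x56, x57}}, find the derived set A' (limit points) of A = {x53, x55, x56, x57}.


A' = {x54, x55, x56, x57}

For each x ∈ X, list the open sets U ∈ τ with x ∈ U, then check whether U ∩ (A ∖ {x}) ≠ ∅ for every such U.
  x = x53: open {x53} ∋ x has {x53} ∩ (A ∖ {x53}) = ∅, so x is NOT a limit point.
  x = x54: opens ∋ x are {x53, x54, x57}, {x53, x54, x55, x57}, {x53, x54, x56, x57}, {x53, x54, x55, x56, x57}; each meets A ∖ {x54}, so x IS a limit point.
  x = x55: opens ∋ x are {x53, x54, x55, x57}, {x53, x54, x55, x56, x57}; each meets A ∖ {x55}, so x IS a limit point.
  x = x56: opens ∋ x are {x53, x54, x56, x57}, {x53, x54, x55, x56, x57}; each meets A ∖ {x56}, so x IS a limit point.
  x = x57: opens ∋ x are {x53, x54, x57}, {x53, x54, x55, x57}, {x53, x54, x56, x57}, {x53, x54, x55, x56, x57}; each meets A ∖ {x57}, so x IS a limit point.
Collecting: A' = {x54, x55, x56, x57}.


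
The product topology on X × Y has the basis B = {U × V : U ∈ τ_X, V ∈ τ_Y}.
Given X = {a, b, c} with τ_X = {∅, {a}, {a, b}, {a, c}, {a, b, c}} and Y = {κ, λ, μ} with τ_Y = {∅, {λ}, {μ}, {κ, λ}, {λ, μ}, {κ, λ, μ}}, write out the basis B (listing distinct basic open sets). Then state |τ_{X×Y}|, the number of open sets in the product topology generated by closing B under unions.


Basis B = {∅ × ∅, {a} × {λ}, {a} × {μ}, {a} × {κ, λ}, {a} × {λ, μ}, {a, b} × {λ}, {a, c} × {λ}, {a, b} × {μ}, {a, c} × {μ}, {a} × {κ, λ, μ}, {a, b, c} × {λ}, {a, b, c} × {μ}, {a, b} × {κ, λ}, {a, c} × {κ, λ}, {a, b} × {λ, μ}, {a, c} × {λ, μ}, {a, b} × {κ, λ, μ}, {a, c} × {κ, λ, μ}, {a, b, c} × {κ, λ}, {a, b, c} × {λ, μ}, {a, b, c} × {κ, λ, μ}}; |τ_{X×Y}| = 70.

Enumerate products U × V with U ∈ τ_X, V ∈ τ_Y (deduplicated):
  ∅ × ∅ = {} (∅)
  {a} × {λ} = {(a,λ)}
  {a} × {μ} = {(a,μ)}
  {a} × {κ, λ} = {(a,κ), (a,λ)}
  {a} × {λ, μ} = {(a,λ), (a,μ)}
  {a, b} × {λ} = {(a,λ), (b,λ)}
  {a, c} × {λ} = {(a,λ), (c,λ)}
  {a, b} × {μ} = {(a,μ), (b,μ)}
  {a, c} × {μ} = {(a,μ), (c,μ)}
  {a} × {κ, λ, μ} = {(a,κ), (a,λ), (a,μ)}
  {a, b, c} × {λ} = {(a,λ), (b,λ), (c,λ)}
  {a, b, c} × {μ} = {(a,μ), (b,μ), (c,μ)}
  {a, b} × {κ, λ} = {(a,κ), (a,λ), (b,κ), (b,λ)}
  {a, c} × {κ, λ} = {(a,κ), (a,λ), (c,κ), (c,λ)}
  {a, b} × {λ, μ} = {(a,λ), (a,μ), (b,λ), (b,μ)}
  {a, c} × {λ, μ} = {(a,λ), (a,μ), (c,λ), (c,μ)}
  {a, b} × {κ, λ, μ} = {(a,κ), (a,λ), (a,μ), (b,κ), (b,λ), (b,μ)}
  {a, c} × {κ, λ, μ} = {(a,κ), (a,λ), (a,μ), (c,κ), (c,λ), (c,μ)}
  {a, b, c} × {κ, λ} = {(a,κ), (a,λ), (b,κ), (b,λ), (c,κ), (c,λ)}
  {a, b, c} × {λ, μ} = {(a,λ), (a,μ), (b,λ), (b,μ), (c,λ), (c,μ)}
  {a, b, c} × {κ, λ, μ} = {(a,κ), (a,λ), (a,μ), (b,κ), (b,λ), (b,μ), (c,κ), (c,λ), (c,μ)}
These 21 distinct sets form the basis B.
Close under arbitrary unions to get τ_{X×Y}; counting gives |τ_{X×Y}| = 70.


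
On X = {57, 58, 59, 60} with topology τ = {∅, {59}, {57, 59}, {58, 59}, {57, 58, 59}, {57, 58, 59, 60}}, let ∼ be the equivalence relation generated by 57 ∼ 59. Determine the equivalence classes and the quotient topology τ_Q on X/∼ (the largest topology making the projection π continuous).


X/∼ = {[57=59], [58], [60]}; |τ_Q| = 4.

Equivalence classes: [57=59], [58], [60].
Quotient map π: X → X/∼ sends 57 ↦ [57=59], 58 ↦ [58], 59 ↦ [57=59], 60 ↦ [60].
For each subset V ⊆ X/∼, compute π^{-1}(V) ⊆ X and check whether π^{-1}(V) ∈ τ. V is open in τ_Q iff π^{-1}(V) ∈ τ.
  V = {}: π^{-1}(V) = ∅ ∈ τ ✓.
  V = {[57=59]}: π^{-1}(V) = {57, 59} ∈ τ ✓.
  V = {[58]}: π^{-1}(V) = {58} ∉ τ ✗.
  V = {[57=59], [58]}: π^{-1}(V) = {57, 58, 59} ∈ τ ✓.
  V = {[60]}: π^{-1}(V) = {60} ∉ τ ✗.
  V = {[57=59], [60]}: π^{-1}(V) = {57, 59, 60} ∉ τ ✗.
  V = {[58], [60]}: π^{-1}(V) = {58, 60} ∉ τ ✗.
  V = {[57=59], [58], [60]}: π^{-1}(V) = {57, 58, 59, 60} ∈ τ ✓.
Open sets in the quotient: τ_Q = {{}, {[57=59]}, {[57=59], [58]}, {[57=59], [58], [60]}} (4 elements).


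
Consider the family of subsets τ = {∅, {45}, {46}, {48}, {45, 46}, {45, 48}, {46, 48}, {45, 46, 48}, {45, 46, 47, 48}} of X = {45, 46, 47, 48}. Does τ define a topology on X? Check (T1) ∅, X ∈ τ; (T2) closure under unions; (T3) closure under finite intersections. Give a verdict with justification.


τ IS a topology on X.

Axiom (T1): ∅ ∈ τ? Yes; X ∈ τ? Yes.
Axiom (T2/T3): check pairwise unions and intersections of members of τ.
All pairwise intersections and unions checked — each lies in τ. Therefore τ satisfies (T1), (T2), (T3): it IS a topology on X.


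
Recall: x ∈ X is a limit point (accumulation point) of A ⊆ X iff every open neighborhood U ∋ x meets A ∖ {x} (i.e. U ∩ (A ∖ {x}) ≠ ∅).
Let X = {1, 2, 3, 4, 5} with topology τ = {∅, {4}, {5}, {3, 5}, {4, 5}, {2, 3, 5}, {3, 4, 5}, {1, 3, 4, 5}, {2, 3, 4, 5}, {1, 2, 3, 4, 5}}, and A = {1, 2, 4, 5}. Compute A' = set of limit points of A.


A' = {1, 2, 3}

For each x ∈ X, list the open sets U ∈ τ with x ∈ U, then check whether U ∩ (A ∖ {x}) ≠ ∅ for every such U.
  x = 1: opens ∋ x are {1, 3, 4, 5}, {1, 2, 3, 4, 5}; each meets A ∖ {1}, so x IS a limit point.
  x = 2: opens ∋ x are {2, 3, 5}, {2, 3, 4, 5}, {1, 2, 3, 4, 5}; each meets A ∖ {2}, so x IS a limit point.
  x = 3: opens ∋ x are {3, 5}, {2, 3, 5}, {3, 4, 5}, {1, 3, 4, 5}, {2, 3, 4, 5}, {1, 2, 3, 4, 5}; each meets A ∖ {3}, so x IS a limit point.
  x = 4: open {4} ∋ x has {4} ∩ (A ∖ {4}) = ∅, so x is NOT a limit point.
  x = 5: open {5} ∋ x has {5} ∩ (A ∖ {5}) = ∅, so x is NOT a limit point.
Collecting: A' = {1, 2, 3}.


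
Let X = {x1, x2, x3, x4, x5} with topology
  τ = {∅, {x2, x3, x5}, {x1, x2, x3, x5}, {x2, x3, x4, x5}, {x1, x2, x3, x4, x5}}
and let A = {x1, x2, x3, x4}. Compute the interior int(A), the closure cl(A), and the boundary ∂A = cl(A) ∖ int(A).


int(A) = ∅, cl(A) = {x1, x2, x3, x4, x5}, ∂A = {x1, x2, x3, x4, x5}.

Closed sets in (X, τ) are complements of opens:
  closed(X, τ) = {∅, {x1}, {x4}, {x1, x4}, {x1, x2, x3, x4, x5}}.
int(A) = ⋃ {U ∈ τ : U ⊆ A}. Opens contained in A: ∅.
Taking the union of these: int(A) = ∅.
cl(A) = ⋂ {C closed : A ⊆ C}. Closed sets containing A: {x1, x2, x3, x4, x5}.
Intersecting these: cl(A) = {x1, x2, x3, x4, x5}.
∂A = cl(A) ∖ int(A) = {x1, x2, x3, x4, x5} ∖ ∅ = {x1, x2, x3, x4, x5}.


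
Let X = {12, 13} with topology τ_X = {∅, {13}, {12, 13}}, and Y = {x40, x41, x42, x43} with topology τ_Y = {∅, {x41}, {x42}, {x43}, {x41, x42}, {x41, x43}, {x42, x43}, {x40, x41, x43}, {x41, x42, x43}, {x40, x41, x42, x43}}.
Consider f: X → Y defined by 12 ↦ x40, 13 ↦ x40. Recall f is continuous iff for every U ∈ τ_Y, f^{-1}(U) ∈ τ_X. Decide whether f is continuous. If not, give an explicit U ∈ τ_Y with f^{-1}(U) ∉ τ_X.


f IS continuous.

Compute f^{-1}(U) for each U ∈ τ_Y:
  U = ∅: f^{-1}(U) = ∅ ∈ τ_X ✓.
  U = {x41}: f^{-1}(U) = ∅ ∈ τ_X ✓.
  U = {x42}: f^{-1}(U) = ∅ ∈ τ_X ✓.
  U = {x43}: f^{-1}(U) = ∅ ∈ τ_X ✓.
  U = {x41, x42}: f^{-1}(U) = ∅ ∈ τ_X ✓.
  U = {x41, x43}: f^{-1}(U) = ∅ ∈ τ_X ✓.
  U = {x42, x43}: f^{-1}(U) = ∅ ∈ τ_X ✓.
  U = {x40, x41, x43}: f^{-1}(U) = {12, 13} ∈ τ_X ✓.
  U = {x41, x42, x43}: f^{-1}(U) = ∅ ∈ τ_X ✓.
  U = {x40, x41, x42, x43}: f^{-1}(U) = {12, 13} ∈ τ_X ✓.
Every preimage lies in τ_X, so f IS continuous.


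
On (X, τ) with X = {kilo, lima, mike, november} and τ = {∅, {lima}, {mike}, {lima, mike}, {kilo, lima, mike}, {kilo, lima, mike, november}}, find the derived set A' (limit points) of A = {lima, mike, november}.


A' = {kilo, november}

For each x ∈ X, list the open sets U ∈ τ with x ∈ U, then check whether U ∩ (A ∖ {x}) ≠ ∅ for every such U.
  x = kilo: opens ∋ x are {kilo, lima, mike}, {kilo, lima, mike, november}; each meets A ∖ {kilo}, so x IS a limit point.
  x = lima: open {lima} ∋ x has {lima} ∩ (A ∖ {lima}) = ∅, so x is NOT a limit point.
  x = mike: open {mike} ∋ x has {mike} ∩ (A ∖ {mike}) = ∅, so x is NOT a limit point.
  x = november: opens ∋ x are {kilo, lima, mike, november}; each meets A ∖ {november}, so x IS a limit point.
Collecting: A' = {kilo, november}.


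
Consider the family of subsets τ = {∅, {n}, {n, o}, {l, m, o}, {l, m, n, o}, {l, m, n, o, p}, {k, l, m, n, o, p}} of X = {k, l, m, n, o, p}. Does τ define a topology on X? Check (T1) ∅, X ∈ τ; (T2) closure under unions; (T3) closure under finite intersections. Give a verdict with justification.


τ is NOT a topology on X.

Axiom (T1): ∅ ∈ τ? Yes; X ∈ τ? Yes.
Axiom (T2/T3): check pairwise unions and intersections of members of τ.
Counterexample for (T3): {n, o} ∩ {l, m, o} = {o} ∉ τ. Therefore τ is NOT a topology.


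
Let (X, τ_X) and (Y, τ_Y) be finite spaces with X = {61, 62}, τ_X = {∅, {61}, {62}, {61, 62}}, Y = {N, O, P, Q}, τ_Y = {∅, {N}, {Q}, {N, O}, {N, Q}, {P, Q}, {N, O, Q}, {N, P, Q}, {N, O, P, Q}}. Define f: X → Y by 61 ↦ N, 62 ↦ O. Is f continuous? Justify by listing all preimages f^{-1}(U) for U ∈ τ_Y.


f IS continuous.

Compute f^{-1}(U) for each U ∈ τ_Y:
  U = ∅: f^{-1}(U) = ∅ ∈ τ_X ✓.
  U = {N}: f^{-1}(U) = {61} ∈ τ_X ✓.
  U = {Q}: f^{-1}(U) = ∅ ∈ τ_X ✓.
  U = {N, O}: f^{-1}(U) = {61, 62} ∈ τ_X ✓.
  U = {N, Q}: f^{-1}(U) = {61} ∈ τ_X ✓.
  U = {P, Q}: f^{-1}(U) = ∅ ∈ τ_X ✓.
  U = {N, O, Q}: f^{-1}(U) = {61, 62} ∈ τ_X ✓.
  U = {N, P, Q}: f^{-1}(U) = {61} ∈ τ_X ✓.
  U = {N, O, P, Q}: f^{-1}(U) = {61, 62} ∈ τ_X ✓.
Every preimage lies in τ_X, so f IS continuous.


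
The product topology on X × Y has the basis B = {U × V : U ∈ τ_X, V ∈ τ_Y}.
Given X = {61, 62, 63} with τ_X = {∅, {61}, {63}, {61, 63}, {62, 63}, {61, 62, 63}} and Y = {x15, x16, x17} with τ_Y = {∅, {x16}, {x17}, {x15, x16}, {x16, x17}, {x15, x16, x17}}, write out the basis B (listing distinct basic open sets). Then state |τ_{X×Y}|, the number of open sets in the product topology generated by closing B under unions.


Basis B = {∅ × ∅, {61} × {x16}, {61} × {x17}, {63} × {x16}, {63} × {x17}, {61} × {x15, x16}, {61} × {x16, x17}, {61, 63} × {x16}, {61, 63} × {x17}, {62, 63} × {x16}, {62, 63} × {x17}, {63} × {x15, x16}, {63} × {x16, x17}, {61} × {x15, x16, x17}, {61, 62, 63} × {x16}, {61, 62, 63} × {x17}, {63} × {x15, x16, x17}, {61, 63} × {x15, x16}, {61, 63} × {x16, x17}, {62, 63} × {x15, x16}, {62, 63} × {x16, x17}, {61, 63} × {x15, x16, x17}, {61, 62, 63} × {x15, x16}, {61, 62, 63} × {x16, x17}, {62, 63} × {x15, x16, x17}, {61, 62, 63} × {x15, x16, x17}}; |τ_{X×Y}| = 108.

Enumerate products U × V with U ∈ τ_X, V ∈ τ_Y (deduplicated):
  ∅ × ∅ = {} (∅)
  {61} × {x16} = {(61,x16)}
  {61} × {x17} = {(61,x17)}
  {63} × {x16} = {(63,x16)}
  {63} × {x17} = {(63,x17)}
  {61} × {x15, x16} = {(61,x15), (61,x16)}
  {61} × {x16, x17} = {(61,x16), (61,x17)}
  {61, 63} × {x16} = {(61,x16), (63,x16)}
  {61, 63} × {x17} = {(61,x17), (63,x17)}
  {62, 63} × {x16} = {(62,x16), (63,x16)}
  {62, 63} × {x17} = {(62,x17), (63,x17)}
  {63} × {x15, x16} = {(63,x15), (63,x16)}
  {63} × {x16, x17} = {(63,x16), (63,x17)}
  {61} × {x15, x16, x17} = {(61,x15), (61,x16), (61,x17)}
  {61, 62, 63} × {x16} = {(61,x16), (62,x16), (63,x16)}
  {61, 62, 63} × {x17} = {(61,x17), (62,x17), (63,x17)}
  {63} × {x15, x16, x17} = {(63,x15), (63,x16), (63,x17)}
  {61, 63} × {x15, x16} = {(61,x15), (61,x16), (63,x15), (63,x16)}
  {61, 63} × {x16, x17} = {(61,x16), (61,x17), (63,x16), (63,x17)}
  {62, 63} × {x15, x16} = {(62,x15), (62,x16), (63,x15), (63,x16)}
  {62, 63} × {x16, x17} = {(62,x16), (62,x17), (63,x16), (63,x17)}
  {61, 63} × {x15, x16, x17} = {(61,x15), (61,x16), (61,x17), (63,x15), (63,x16), (63,x17)}
  {61, 62, 63} × {x15, x16} = {(61,x15), (61,x16), (62,x15), (62,x16), (63,x15), (63,x16)}
  {61, 62, 63} × {x16, x17} = {(61,x16), (61,x17), (62,x16), (62,x17), (63,x16), (63,x17)}
  {62, 63} × {x15, x16, x17} = {(62,x15), (62,x16), (62,x17), (63,x15), (63,x16), (63,x17)}
  {61, 62, 63} × {x15, x16, x17} = {(61,x15), (61,x16), (61,x17), (62,x15), (62,x16), (62,x17), (63,x15), (63,x16), (63,x17)}
These 26 distinct sets form the basis B.
Close under arbitrary unions to get τ_{X×Y}; counting gives |τ_{X×Y}| = 108.
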